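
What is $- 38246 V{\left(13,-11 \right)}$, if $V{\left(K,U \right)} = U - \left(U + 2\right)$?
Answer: $76492$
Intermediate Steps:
$V{\left(K,U \right)} = -2$ ($V{\left(K,U \right)} = U - \left(2 + U\right) = -2$)
$- 38246 V{\left(13,-11 \right)} = \left(-38246\right) \left(-2\right) = 76492$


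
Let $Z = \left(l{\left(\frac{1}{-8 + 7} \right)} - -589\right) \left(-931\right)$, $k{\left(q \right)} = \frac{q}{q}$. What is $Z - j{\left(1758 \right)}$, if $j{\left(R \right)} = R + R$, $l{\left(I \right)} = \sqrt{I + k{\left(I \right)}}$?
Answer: $-551875$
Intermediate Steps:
$k{\left(q \right)} = 1$
$l{\left(I \right)} = \sqrt{1 + I}$ ($l{\left(I \right)} = \sqrt{I + 1} = \sqrt{1 + I}$)
$j{\left(R \right)} = 2 R$
$Z = -548359$ ($Z = \left(\sqrt{1 + \frac{1}{-8 + 7}} - -589\right) \left(-931\right) = \left(\sqrt{1 + \frac{1}{-1}} + 589\right) \left(-931\right) = \left(\sqrt{1 - 1} + 589\right) \left(-931\right) = \left(\sqrt{0} + 589\right) \left(-931\right) = \left(0 + 589\right) \left(-931\right) = 589 \left(-931\right) = -548359$)
$Z - j{\left(1758 \right)} = -548359 - 2 \cdot 1758 = -548359 - 3516 = -551875$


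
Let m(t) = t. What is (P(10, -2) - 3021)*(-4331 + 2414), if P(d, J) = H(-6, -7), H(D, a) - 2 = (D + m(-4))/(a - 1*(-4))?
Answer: 5781033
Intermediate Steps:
H(D, a) = 2 + (-4 + D)/(4 + a) (H(D, a) = 2 + (D - 4)/(a - 1*(-4)) = 2 + (-4 + D)/(a + 4) = 2 + (-4 + D)/(4 + a))
P(d, J) = 16/3 (P(d, J) = (4 - 6 + 2*(-7))/(4 - 7) = (4 - 6 - 14)/(-3) = -⅓*(-16) = 16/3)
(P(10, -2) - 3021)*(-4331 + 2414) = (16/3 - 3021)*(-4331 + 2414) = -9047/3*(-1917) = 5781033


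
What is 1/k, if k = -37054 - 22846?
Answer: -1/59900 ≈ -1.6694e-5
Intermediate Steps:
k = -59900
1/k = 1/(-59900) = -1/59900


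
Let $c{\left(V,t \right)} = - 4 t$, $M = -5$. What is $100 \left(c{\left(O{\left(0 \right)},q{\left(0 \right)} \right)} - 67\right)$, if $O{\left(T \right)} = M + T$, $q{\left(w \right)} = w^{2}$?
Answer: $-6700$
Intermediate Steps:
$O{\left(T \right)} = -5 + T$
$100 \left(c{\left(O{\left(0 \right)},q{\left(0 \right)} \right)} - 67\right) = 100 \left(- 4 \cdot 0^{2} - 67\right) = 100 \left(\left(-4\right) 0 - 67\right) = 100 \left(0 - 67\right) = 100 \left(-67\right) = -6700$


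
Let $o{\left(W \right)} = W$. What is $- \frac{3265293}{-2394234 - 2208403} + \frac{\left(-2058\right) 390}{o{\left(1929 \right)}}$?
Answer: $- \frac{1229289919581}{2959495591} \approx -415.37$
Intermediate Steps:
$- \frac{3265293}{-2394234 - 2208403} + \frac{\left(-2058\right) 390}{o{\left(1929 \right)}} = - \frac{3265293}{-2394234 - 2208403} + \frac{\left(-2058\right) 390}{1929} = - \frac{3265293}{-4602637} - \frac{267540}{643} = \left(-3265293\right) \left(- \frac{1}{4602637}\right) - \frac{267540}{643} = \frac{3265293}{4602637} - \frac{267540}{643} = - \frac{1229289919581}{2959495591}$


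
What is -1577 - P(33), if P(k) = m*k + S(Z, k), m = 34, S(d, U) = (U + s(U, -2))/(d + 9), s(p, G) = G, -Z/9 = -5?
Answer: -145777/54 ≈ -2699.6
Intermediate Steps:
Z = 45 (Z = -9*(-5) = 45)
S(d, U) = (-2 + U)/(9 + d) (S(d, U) = (U - 2)/(d + 9) = (-2 + U)/(9 + d))
P(k) = -1/27 + 1837*k/54 (P(k) = 34*k + (-2 + k)/(9 + 45) = 34*k + (-2 + k)/54 = 34*k + (-1/27 + k/54) = -1/27 + 1837*k/54)
-1577 - P(33) = -1577 - (-1/27 + (1837/54)*33) = -1577 - (-1/27 + 20207/18) = -1577 - 1*60619/54 = -1577 - 60619/54 = -145777/54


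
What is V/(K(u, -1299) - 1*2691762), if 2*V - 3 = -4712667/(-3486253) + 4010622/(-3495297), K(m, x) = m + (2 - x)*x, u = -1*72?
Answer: -342514007054/936750538226490429 ≈ -3.6564e-7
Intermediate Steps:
u = -72
K(m, x) = m + x*(2 - x)
V = 342514007054/213780520213 (V = 3/2 + (-4712667/(-3486253) + 4010622/(-3495297))/2 = 3/2 + (-4712667*(-1/3486253) + 4010622*(-1/3495297))/2 = 3/2 + (4712667/3486253 - 1336874/1165099)/2 = 3/2 + (1/2)*(43686453469/213780520213) = 3/2 + 43686453469/427561040426 = 342514007054/213780520213 ≈ 1.6022)
V/(K(u, -1299) - 1*2691762) = 342514007054/(213780520213*((-72 - 1*(-1299)**2 + 2*(-1299)) - 1*2691762)) = 342514007054/(213780520213*((-72 - 1*1687401 - 2598) - 2691762)) = 342514007054/(213780520213*((-72 - 1687401 - 2598) - 2691762)) = 342514007054/(213780520213*(-1690071 - 2691762)) = (342514007054/213780520213)/(-4381833) = (342514007054/213780520213)*(-1/4381833) = -342514007054/936750538226490429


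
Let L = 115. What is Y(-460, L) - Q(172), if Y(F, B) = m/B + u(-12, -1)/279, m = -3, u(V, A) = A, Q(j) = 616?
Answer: -19765312/32085 ≈ -616.03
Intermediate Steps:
Y(F, B) = -1/279 - 3/B (Y(F, B) = -3/B - 1/279 = -1/279 - 3/B)
Y(-460, L) - Q(172) = (1/279)*(-837 - 1*115)/115 - 1*616 = (1/279)*(1/115)*(-837 - 115) - 616 = (1/279)*(1/115)*(-952) - 616 = -952/32085 - 616 = -19765312/32085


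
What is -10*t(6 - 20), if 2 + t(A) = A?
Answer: 160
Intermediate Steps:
t(A) = -2 + A
-10*t(6 - 20) = -10*(-2 + (6 - 20)) = -10*(-2 - 14) = -10*(-16) = 160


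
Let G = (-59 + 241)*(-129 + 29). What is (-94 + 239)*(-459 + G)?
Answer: -2705555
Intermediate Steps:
G = -18200 (G = 182*(-100) = -18200)
(-94 + 239)*(-459 + G) = (-94 + 239)*(-459 - 18200) = 145*(-18659) = -2705555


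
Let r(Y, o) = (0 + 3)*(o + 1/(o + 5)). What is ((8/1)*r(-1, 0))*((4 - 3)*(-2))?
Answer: -48/5 ≈ -9.6000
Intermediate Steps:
r(Y, o) = 3*o + 3/(5 + o) (r(Y, o) = 3*(o + 1/(5 + o)) = 3*o + 3/(5 + o))
((8/1)*r(-1, 0))*((4 - 3)*(-2)) = ((8/1)*(3*(1 + 0² + 5*0)/(5 + 0)))*((4 - 3)*(-2)) = ((8*1)*(3*(1 + 0 + 0)/5))*(1*(-2)) = (8*(3*(⅕)*1))*(-2) = (8*(⅗))*(-2) = (24/5)*(-2) = -48/5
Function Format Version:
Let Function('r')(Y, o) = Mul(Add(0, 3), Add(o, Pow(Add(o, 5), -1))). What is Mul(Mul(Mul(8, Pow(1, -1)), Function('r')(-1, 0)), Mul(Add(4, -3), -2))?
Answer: Rational(-48, 5) ≈ -9.6000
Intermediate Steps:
Function('r')(Y, o) = Add(Mul(3, o), Mul(3, Pow(Add(5, o), -1))) (Function('r')(Y, o) = Mul(3, Add(o, Pow(Add(5, o), -1))) = Add(Mul(3, o), Mul(3, Pow(Add(5, o), -1))))
Mul(Mul(Mul(8, Pow(1, -1)), Function('r')(-1, 0)), Mul(Add(4, -3), -2)) = Mul(Mul(Mul(8, Pow(1, -1)), Mul(3, Pow(Add(5, 0), -1), Add(1, Pow(0, 2), Mul(5, 0)))), Mul(Add(4, -3), -2)) = Mul(Mul(Mul(8, 1), Mul(3, Pow(5, -1), Add(1, 0, 0))), Mul(1, -2)) = Mul(Mul(8, Mul(3, Rational(1, 5), 1)), -2) = Mul(Mul(8, Rational(3, 5)), -2) = Mul(Rational(24, 5), -2) = Rational(-48, 5)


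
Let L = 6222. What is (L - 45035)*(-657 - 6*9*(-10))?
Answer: 4541121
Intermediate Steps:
(L - 45035)*(-657 - 6*9*(-10)) = (6222 - 45035)*(-657 - 6*9*(-10)) = -38813*(-657 - 54*(-10)) = -38813*(-657 + 540) = -38813*(-117) = 4541121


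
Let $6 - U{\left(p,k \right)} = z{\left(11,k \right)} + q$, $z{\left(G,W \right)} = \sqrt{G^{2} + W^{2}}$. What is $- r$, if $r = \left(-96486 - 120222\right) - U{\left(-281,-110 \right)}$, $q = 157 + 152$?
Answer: $216405 - 11 \sqrt{101} \approx 2.1629 \cdot 10^{5}$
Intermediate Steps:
$q = 309$
$U{\left(p,k \right)} = -303 - \sqrt{121 + k^{2}}$ ($U{\left(p,k \right)} = 6 - \left(\sqrt{11^{2} + k^{2}} + 309\right) = 6 - \left(\sqrt{121 + k^{2}} + 309\right) = 6 - \left(309 + \sqrt{121 + k^{2}}\right) = -303 - \sqrt{121 + k^{2}}$)
$r = -216405 + 11 \sqrt{101}$ ($r = \left(-96486 - 120222\right) - \left(-303 - \sqrt{121 + \left(-110\right)^{2}}\right) = \left(-96486 - 120222\right) - \left(-303 - \sqrt{121 + 12100}\right) = -216708 - \left(-303 - \sqrt{12221}\right) = -216708 - \left(-303 - 11 \sqrt{101}\right) = -216708 + \left(303 + 11 \sqrt{101}\right) = -216405 + 11 \sqrt{101} \approx -2.1629 \cdot 10^{5}$)
$- r = - (-216405 + 11 \sqrt{101}) = 216405 - 11 \sqrt{101}$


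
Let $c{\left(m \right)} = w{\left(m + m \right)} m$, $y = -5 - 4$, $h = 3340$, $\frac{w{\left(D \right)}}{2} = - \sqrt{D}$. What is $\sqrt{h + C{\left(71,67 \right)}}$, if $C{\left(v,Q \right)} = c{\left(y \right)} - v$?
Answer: $\sqrt{3269 + 54 i \sqrt{2}} \approx 57.179 + 0.6678 i$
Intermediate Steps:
$w{\left(D \right)} = - 2 \sqrt{D}$ ($w{\left(D \right)} = 2 \left(- \sqrt{D}\right) = - 2 \sqrt{D}$)
$y = -9$ ($y = -5 - 4 = -9$)
$c{\left(m \right)} = - 2 \sqrt{2} m^{\frac{3}{2}}$ ($c{\left(m \right)} = - 2 \sqrt{m + m} m = - 2 \sqrt{2 m} m = - 2 \sqrt{2} \sqrt{m} m = - 2 \sqrt{2} m^{\frac{3}{2}}$)
$C{\left(v,Q \right)} = - v + 54 i \sqrt{2}$ ($C{\left(v,Q \right)} = - 2 \sqrt{2} \left(-9\right)^{\frac{3}{2}} - v = - 2 \sqrt{2} \left(- 27 i\right) - v = 54 i \sqrt{2} - v = - v + 54 i \sqrt{2}$)
$\sqrt{h + C{\left(71,67 \right)}} = \sqrt{3340 + \left(\left(-1\right) 71 + 54 i \sqrt{2}\right)} = \sqrt{3340 - \left(71 - 54 i \sqrt{2}\right)} = \sqrt{3269 + 54 i \sqrt{2}}$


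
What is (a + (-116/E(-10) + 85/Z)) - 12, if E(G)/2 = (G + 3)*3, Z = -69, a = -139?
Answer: -72194/483 ≈ -149.47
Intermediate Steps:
E(G) = 18 + 6*G (E(G) = 2*((G + 3)*3) = 2*((3 + G)*3) = 2*(9 + 3*G) = 18 + 6*G)
(a + (-116/E(-10) + 85/Z)) - 12 = (-139 + (-116/(18 + 6*(-10)) + 85/(-69))) - 12 = (-139 + (-116/(18 - 60) + 85*(-1/69))) - 12 = (-139 + (-116/(-42) - 85/69)) - 12 = (-139 + (-116*(-1/42) - 85/69)) - 12 = (-139 + (58/21 - 85/69)) - 12 = (-139 + 739/483) - 12 = -66398/483 - 12 = -72194/483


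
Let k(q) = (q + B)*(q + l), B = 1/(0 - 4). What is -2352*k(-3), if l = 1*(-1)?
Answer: -30576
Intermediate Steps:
l = -1
B = -1/4 (B = 1/(-4) = -1/4 ≈ -0.25000)
k(q) = (-1 + q)*(-1/4 + q) (k(q) = (q - 1/4)*(q - 1) = (-1/4 + q)*(-1 + q) = (-1 + q)*(-1/4 + q))
-2352*k(-3) = -2352*(1/4 + (-3)**2 - 5/4*(-3)) = -2352*(1/4 + 9 + 15/4) = -2352*13 = -30576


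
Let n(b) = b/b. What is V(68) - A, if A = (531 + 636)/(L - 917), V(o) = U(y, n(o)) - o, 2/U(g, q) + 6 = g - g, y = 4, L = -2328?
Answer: -661724/9735 ≈ -67.974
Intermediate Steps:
n(b) = 1
U(g, q) = -⅓ (U(g, q) = 2/(-6 + (g - g)) = 2/(-6 + 0) = 2/(-6) = 2*(-⅙) = -⅓)
V(o) = -⅓ - o
A = -1167/3245 (A = (531 + 636)/(-2328 - 917) = 1167/(-3245) = 1167*(-1/3245) = -1167/3245 ≈ -0.35963)
V(68) - A = (-⅓ - 1*68) - 1*(-1167/3245) = (-⅓ - 68) + 1167/3245 = -205/3 + 1167/3245 = -661724/9735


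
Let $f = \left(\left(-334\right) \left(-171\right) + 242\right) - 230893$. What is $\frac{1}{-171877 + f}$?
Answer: $- \frac{1}{345414} \approx -2.8951 \cdot 10^{-6}$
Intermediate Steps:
$f = -173537$ ($f = \left(57114 + 242\right) - 230893 = 57356 - 230893 = -173537$)
$\frac{1}{-171877 + f} = \frac{1}{-171877 - 173537} = \frac{1}{-345414} = - \frac{1}{345414}$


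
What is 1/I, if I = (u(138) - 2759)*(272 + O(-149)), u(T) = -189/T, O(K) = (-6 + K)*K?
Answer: -46/2967071559 ≈ -1.5504e-8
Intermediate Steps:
O(K) = K*(-6 + K)
I = -2967071559/46 (I = (-189/138 - 2759)*(272 - 149*(-6 - 149)) = (-189*1/138 - 2759)*(272 - 149*(-155)) = (-63/46 - 2759)*(272 + 23095) = -126977/46*23367 = -2967071559/46 ≈ -6.4502e+7)
1/I = 1/(-2967071559/46) = -46/2967071559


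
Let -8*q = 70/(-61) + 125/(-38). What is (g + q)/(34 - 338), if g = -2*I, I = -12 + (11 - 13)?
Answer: -529517/5637376 ≈ -0.093930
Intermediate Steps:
q = 10285/18544 (q = -(70/(-61) + 125/(-38))/8 = -(70*(-1/61) + 125*(-1/38))/8 = -(-70/61 - 125/38)/8 = -1/8*(-10285/2318) = 10285/18544 ≈ 0.55463)
I = -14 (I = -12 - 2 = -14)
g = 28 (g = -2*(-14) = 28)
(g + q)/(34 - 338) = (28 + 10285/18544)/(34 - 338) = (529517/18544)/(-304) = (529517/18544)*(-1/304) = -529517/5637376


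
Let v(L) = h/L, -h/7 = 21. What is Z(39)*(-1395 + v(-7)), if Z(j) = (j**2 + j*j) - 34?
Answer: -4132992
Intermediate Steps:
h = -147 (h = -7*21 = -147)
Z(j) = -34 + 2*j**2 (Z(j) = (j**2 + j**2) - 34 = 2*j**2 - 34 = -34 + 2*j**2)
v(L) = -147/L
Z(39)*(-1395 + v(-7)) = (-34 + 2*39**2)*(-1395 - 147/(-7)) = (-34 + 2*1521)*(-1395 - 147*(-1/7)) = (-34 + 3042)*(-1395 + 21) = 3008*(-1374) = -4132992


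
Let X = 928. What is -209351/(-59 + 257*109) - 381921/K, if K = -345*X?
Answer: -9391599421/1491625440 ≈ -6.2962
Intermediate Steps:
K = -320160 (K = -345*928 = -320160)
-209351/(-59 + 257*109) - 381921/K = -209351/(-59 + 257*109) - 381921/(-320160) = -209351/(-59 + 28013) - 381921*(-1/320160) = -209351/27954 + 127307/106720 = -9391599421/1491625440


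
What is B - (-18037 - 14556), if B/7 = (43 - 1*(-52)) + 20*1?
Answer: 33398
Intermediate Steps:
B = 805 (B = 7*((43 - 1*(-52)) + 20*1) = 7*((43 + 52) + 20) = 7*(95 + 20) = 7*115 = 805)
B - (-18037 - 14556) = 805 - (-18037 - 14556) = 805 - 1*(-32593) = 805 + 32593 = 33398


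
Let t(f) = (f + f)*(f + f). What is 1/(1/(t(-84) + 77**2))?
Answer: 34153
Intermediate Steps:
t(f) = 4*f**2 (t(f) = (2*f)*(2*f) = 4*f**2)
1/(1/(t(-84) + 77**2)) = 1/(1/(4*(-84)**2 + 77**2)) = 1/(1/(4*7056 + 5929)) = 1/(1/(28224 + 5929)) = 1/(1/34153) = 34153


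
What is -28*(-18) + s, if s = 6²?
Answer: 540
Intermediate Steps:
s = 36
-28*(-18) + s = -28*(-18) + 36 = 504 + 36 = 540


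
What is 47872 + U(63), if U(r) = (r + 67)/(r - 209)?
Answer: 3494591/73 ≈ 47871.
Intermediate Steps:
U(r) = (67 + r)/(-209 + r)
47872 + U(63) = 47872 + (67 + 63)/(-209 + 63) = 47872 + 130/(-146) = 47872 - 1/146*130 = 47872 - 65/73 = 3494591/73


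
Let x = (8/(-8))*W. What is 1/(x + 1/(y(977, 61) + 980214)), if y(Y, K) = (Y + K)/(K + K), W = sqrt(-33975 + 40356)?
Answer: -3647407953/22813806625410481628 - 10725814116318987*sqrt(709)/22813806625410481628 ≈ -0.012519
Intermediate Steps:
W = 3*sqrt(709) (W = sqrt(6381) = 3*sqrt(709) ≈ 79.881)
x = -3*sqrt(709) (x = (8/(-8))*(3*sqrt(709)) = (8*(-1/8))*(3*sqrt(709)) = -3*sqrt(709) ≈ -79.881)
y(Y, K) = (K + Y)/(2*K) (y(Y, K) = (K + Y)/((2*K)) = (K + Y)*(1/(2*K)) = (K + Y)/(2*K))
1/(x + 1/(y(977, 61) + 980214)) = 1/(-3*sqrt(709) + 1/((1/2)*(61 + 977)/61 + 980214)) = 1/(-3*sqrt(709) + 1/((1/2)*(1/61)*1038 + 980214)) = 1/(-3*sqrt(709) + 1/(519/61 + 980214)) = 1/(-3*sqrt(709) + 1/(59793573/61)) = 1/(-3*sqrt(709) + 61/59793573) = 1/(61/59793573 - 3*sqrt(709))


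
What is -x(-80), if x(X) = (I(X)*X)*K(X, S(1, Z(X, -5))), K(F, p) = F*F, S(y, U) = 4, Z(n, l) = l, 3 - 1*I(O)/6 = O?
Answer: 254976000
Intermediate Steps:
I(O) = 18 - 6*O
K(F, p) = F²
x(X) = X³*(18 - 6*X) (x(X) = ((18 - 6*X)*X)*X² = (X*(18 - 6*X))*X² = X³*(18 - 6*X))
-x(-80) = -6*(-80)³*(3 - 1*(-80)) = -6*(-512000)*(3 + 80) = -6*(-512000)*83 = -1*(-254976000) = 254976000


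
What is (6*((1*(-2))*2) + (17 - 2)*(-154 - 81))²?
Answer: 12595401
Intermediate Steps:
(6*((1*(-2))*2) + (17 - 2)*(-154 - 81))² = (6*(-2*2) + 15*(-235))² = (6*(-4) - 3525)² = (-24 - 3525)² = (-3549)² = 12595401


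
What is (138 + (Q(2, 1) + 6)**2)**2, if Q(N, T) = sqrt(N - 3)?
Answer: 29785 + 4152*I ≈ 29785.0 + 4152.0*I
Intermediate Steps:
Q(N, T) = sqrt(-3 + N)
(138 + (Q(2, 1) + 6)**2)**2 = (138 + (sqrt(-3 + 2) + 6)**2)**2 = (138 + (sqrt(-1) + 6)**2)**2 = (138 + (I + 6)**2)**2 = (138 + (6 + I)**2)**2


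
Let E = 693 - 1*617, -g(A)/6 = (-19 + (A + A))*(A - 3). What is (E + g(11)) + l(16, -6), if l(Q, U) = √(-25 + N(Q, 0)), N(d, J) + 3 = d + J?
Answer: -68 + 2*I*√3 ≈ -68.0 + 3.4641*I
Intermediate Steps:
N(d, J) = -3 + J + d (N(d, J) = -3 + (d + J) = -3 + (J + d) = -3 + J + d)
l(Q, U) = √(-28 + Q) (l(Q, U) = √(-25 + (-3 + 0 + Q)) = √(-25 + (-3 + Q)) = √(-28 + Q))
g(A) = -6*(-19 + 2*A)*(-3 + A) (g(A) = -6*(-19 + (A + A))*(A - 3) = -6*(-19 + 2*A)*(-3 + A))
E = 76 (E = 693 - 617 = 76)
(E + g(11)) + l(16, -6) = (76 + (-342 - 12*11² + 150*11)) + √(-28 + 16) = (76 + (-342 - 12*121 + 1650)) + √(-12) = (76 + (-342 - 1452 + 1650)) + 2*I*√3 = (76 - 144) + 2*I*√3 = -68 + 2*I*√3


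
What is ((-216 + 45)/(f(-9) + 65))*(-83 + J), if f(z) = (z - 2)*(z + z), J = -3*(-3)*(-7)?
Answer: 24966/263 ≈ 94.928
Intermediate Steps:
J = -63 (J = 9*(-7) = -63)
f(z) = 2*z*(-2 + z) (f(z) = (-2 + z)*(2*z) = 2*z*(-2 + z))
((-216 + 45)/(f(-9) + 65))*(-83 + J) = ((-216 + 45)/(2*(-9)*(-2 - 9) + 65))*(-83 - 63) = -171/(2*(-9)*(-11) + 65)*(-146) = -171/(198 + 65)*(-146) = -171/263*(-146) = 24966/263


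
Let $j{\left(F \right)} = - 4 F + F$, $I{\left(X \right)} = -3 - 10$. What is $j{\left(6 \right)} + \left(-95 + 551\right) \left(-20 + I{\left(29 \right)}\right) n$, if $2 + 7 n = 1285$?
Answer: $- \frac{19306710}{7} \approx -2.7581 \cdot 10^{6}$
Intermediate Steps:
$n = \frac{1283}{7}$ ($n = - \frac{2}{7} + \frac{1}{7} \cdot 1285 = - \frac{2}{7} + \frac{1285}{7} = \frac{1283}{7} \approx 183.29$)
$I{\left(X \right)} = -13$ ($I{\left(X \right)} = -3 - 10 = -13$)
$j{\left(F \right)} = - 3 F$
$j{\left(6 \right)} + \left(-95 + 551\right) \left(-20 + I{\left(29 \right)}\right) n = \left(-3\right) 6 + \left(-95 + 551\right) \left(-20 - 13\right) \frac{1283}{7} = -18 + 456 \left(-33\right) \frac{1283}{7} = -18 - \frac{19306584}{7} = - \frac{19306710}{7}$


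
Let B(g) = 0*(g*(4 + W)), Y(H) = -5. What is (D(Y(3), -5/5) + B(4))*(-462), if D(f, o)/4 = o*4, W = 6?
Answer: 7392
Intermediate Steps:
D(f, o) = 16*o (D(f, o) = 4*(o*4) = 4*(4*o) = 16*o)
B(g) = 0 (B(g) = 0*(g*(4 + 6)) = 0*(g*10) = 0*(10*g) = 0)
(D(Y(3), -5/5) + B(4))*(-462) = (16*(-5/5) + 0)*(-462) = (16*(-5*1/5) + 0)*(-462) = (16*(-1) + 0)*(-462) = (-16 + 0)*(-462) = -16*(-462) = 7392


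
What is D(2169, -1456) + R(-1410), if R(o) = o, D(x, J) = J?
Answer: -2866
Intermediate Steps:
D(2169, -1456) + R(-1410) = -1456 - 1410 = -2866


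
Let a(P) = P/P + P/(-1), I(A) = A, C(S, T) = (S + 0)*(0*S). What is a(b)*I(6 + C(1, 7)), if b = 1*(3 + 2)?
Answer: -24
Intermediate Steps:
C(S, T) = 0 (C(S, T) = S*0 = 0)
b = 5 (b = 1*5 = 5)
a(P) = 1 - P (a(P) = 1 + P*(-1) = 1 - P)
a(b)*I(6 + C(1, 7)) = (1 - 1*5)*(6 + 0) = (1 - 5)*6 = -4*6 = -24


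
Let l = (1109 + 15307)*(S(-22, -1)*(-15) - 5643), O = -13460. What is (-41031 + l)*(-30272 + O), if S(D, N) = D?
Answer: 3816021039948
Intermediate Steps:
l = -87218208 (l = (1109 + 15307)*(-22*(-15) - 5643) = 16416*(330 - 5643) = 16416*(-5313) = -87218208)
(-41031 + l)*(-30272 + O) = (-41031 - 87218208)*(-30272 - 13460) = -87259239*(-43732) = 3816021039948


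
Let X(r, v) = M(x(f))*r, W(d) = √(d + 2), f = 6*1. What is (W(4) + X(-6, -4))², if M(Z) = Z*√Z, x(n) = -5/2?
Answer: -1113/2 + 30*I*√15 ≈ -556.5 + 116.19*I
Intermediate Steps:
f = 6
x(n) = -5/2 (x(n) = -5*½ = -5/2)
W(d) = √(2 + d)
M(Z) = Z^(3/2)
X(r, v) = -5*I*r*√10/4 (X(r, v) = (-5/2)^(3/2)*r = (-5*I*√10/4)*r = -5*I*r*√10/4)
(W(4) + X(-6, -4))² = (√(2 + 4) - 5/4*I*(-6)*√10)² = (√6 + 15*I*√10/2)²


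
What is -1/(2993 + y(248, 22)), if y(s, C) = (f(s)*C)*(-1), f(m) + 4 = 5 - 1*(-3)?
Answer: -1/2905 ≈ -0.00034423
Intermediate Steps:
f(m) = 4 (f(m) = -4 + (5 - 1*(-3)) = -4 + (5 + 3) = -4 + 8 = 4)
y(s, C) = -4*C (y(s, C) = (4*C)*(-1) = -4*C)
-1/(2993 + y(248, 22)) = -1/(2993 - 4*22) = -1/(2993 - 88) = -1/2905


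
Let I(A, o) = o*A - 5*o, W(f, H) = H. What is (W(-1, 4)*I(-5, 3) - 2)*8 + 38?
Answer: -938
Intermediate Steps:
I(A, o) = -5*o + A*o (I(A, o) = A*o - 5*o = -5*o + A*o)
(W(-1, 4)*I(-5, 3) - 2)*8 + 38 = (4*(3*(-5 - 5)) - 2)*8 + 38 = (4*(3*(-10)) - 2)*8 + 38 = (4*(-30) - 2)*8 + 38 = (-120 - 2)*8 + 38 = -122*8 + 38 = -976 + 38 = -938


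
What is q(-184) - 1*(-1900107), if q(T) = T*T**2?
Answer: -4329397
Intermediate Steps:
q(T) = T**3
q(-184) - 1*(-1900107) = (-184)**3 - 1*(-1900107) = -6229504 + 1900107 = -4329397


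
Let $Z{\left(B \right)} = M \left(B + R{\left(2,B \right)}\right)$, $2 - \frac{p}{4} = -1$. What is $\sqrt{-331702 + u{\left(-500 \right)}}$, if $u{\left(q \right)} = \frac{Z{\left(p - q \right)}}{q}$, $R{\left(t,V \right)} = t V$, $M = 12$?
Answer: $\frac{i \sqrt{207336790}}{25} \approx 575.97 i$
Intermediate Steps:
$p = 12$ ($p = 8 - -4 = 8 + 4 = 12$)
$R{\left(t,V \right)} = V t$
$Z{\left(B \right)} = 36 B$ ($Z{\left(B \right)} = 12 \left(B + B 2\right) = 12 \left(B + 2 B\right) = 12 \cdot 3 B = 36 B$)
$u{\left(q \right)} = \frac{432 - 36 q}{q}$ ($u{\left(q \right)} = \frac{36 \left(12 - q\right)}{q} = \frac{432 - 36 q}{q}$)
$\sqrt{-331702 + u{\left(-500 \right)}} = \sqrt{-331702 - \left(36 - \frac{432}{-500}\right)} = \sqrt{-331702 + \left(-36 + 432 \left(- \frac{1}{500}\right)\right)} = \sqrt{-331702 - \frac{4608}{125}} = \sqrt{- \frac{41467358}{125}} = \frac{i \sqrt{207336790}}{25}$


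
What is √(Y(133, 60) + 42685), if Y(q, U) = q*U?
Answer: √50665 ≈ 225.09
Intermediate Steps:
Y(q, U) = U*q
√(Y(133, 60) + 42685) = √(60*133 + 42685) = √(7980 + 42685) = √50665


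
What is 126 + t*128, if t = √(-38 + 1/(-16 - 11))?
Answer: 126 + 128*I*√3081/9 ≈ 126.0 + 789.43*I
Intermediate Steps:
t = I*√3081/9 (t = √(-38 + 1/(-27)) = √(-38 - 1/27) = √(-1027/27) = I*√3081/9 ≈ 6.1674*I)
126 + t*128 = 126 + (I*√3081/9)*128 = 126 + 128*I*√3081/9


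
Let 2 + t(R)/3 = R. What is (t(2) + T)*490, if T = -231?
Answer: -113190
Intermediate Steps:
t(R) = -6 + 3*R
(t(2) + T)*490 = ((-6 + 3*2) - 231)*490 = ((-6 + 6) - 231)*490 = (0 - 231)*490 = -231*490 = -113190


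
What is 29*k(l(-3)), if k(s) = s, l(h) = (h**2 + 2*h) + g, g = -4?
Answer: -29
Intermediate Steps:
l(h) = -4 + h**2 + 2*h (l(h) = (h**2 + 2*h) - 4 = -4 + h**2 + 2*h)
29*k(l(-3)) = 29*(-4 + (-3)**2 + 2*(-3)) = 29*(-4 + 9 - 6) = 29*(-1) = -29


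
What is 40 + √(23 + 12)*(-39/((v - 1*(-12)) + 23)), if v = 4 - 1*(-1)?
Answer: 40 - 39*√35/40 ≈ 34.232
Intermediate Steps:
v = 5 (v = 4 + 1 = 5)
40 + √(23 + 12)*(-39/((v - 1*(-12)) + 23)) = 40 + √(23 + 12)*(-39/((5 - 1*(-12)) + 23)) = 40 + √35*(-39/((5 + 12) + 23)) = 40 + √35*(-39/(17 + 23)) = 40 + √35*(-39/40) = 40 - 39*√35/40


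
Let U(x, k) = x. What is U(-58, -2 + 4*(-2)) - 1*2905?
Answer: -2963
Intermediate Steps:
U(-58, -2 + 4*(-2)) - 1*2905 = -58 - 1*2905 = -58 - 2905 = -2963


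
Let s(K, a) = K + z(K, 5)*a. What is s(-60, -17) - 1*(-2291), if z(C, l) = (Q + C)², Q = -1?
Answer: -61026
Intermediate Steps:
z(C, l) = (-1 + C)²
s(K, a) = K + a*(-1 + K)² (s(K, a) = K + (-1 + K)²*a = K + a*(-1 + K)²)
s(-60, -17) - 1*(-2291) = (-60 - 17*(-1 - 60)²) - 1*(-2291) = (-60 - 17*(-61)²) + 2291 = (-60 - 17*3721) + 2291 = (-60 - 63257) + 2291 = -63317 + 2291 = -61026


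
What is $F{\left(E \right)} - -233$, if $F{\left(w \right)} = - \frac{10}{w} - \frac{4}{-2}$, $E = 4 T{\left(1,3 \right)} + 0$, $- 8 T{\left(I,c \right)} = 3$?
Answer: $\frac{725}{3} \approx 241.67$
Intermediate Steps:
$T{\left(I,c \right)} = - \frac{3}{8}$ ($T{\left(I,c \right)} = \left(- \frac{1}{8}\right) 3 = - \frac{3}{8}$)
$E = - \frac{3}{2}$ ($E = 4 \left(- \frac{3}{8}\right) + 0 = - \frac{3}{2} + 0 = - \frac{3}{2} \approx -1.5$)
$F{\left(w \right)} = 2 - \frac{10}{w}$ ($F{\left(w \right)} = - \frac{10}{w} - -2 = - \frac{10}{w} + 2 = 2 - \frac{10}{w}$)
$F{\left(E \right)} - -233 = \left(2 - \frac{10}{- \frac{3}{2}}\right) - -233 = \left(2 - - \frac{20}{3}\right) + 233 = \left(2 + \frac{20}{3}\right) + 233 = \frac{26}{3} + 233 = \frac{725}{3}$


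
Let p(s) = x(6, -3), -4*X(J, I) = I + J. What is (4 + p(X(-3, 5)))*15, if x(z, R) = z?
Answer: 150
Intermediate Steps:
X(J, I) = -I/4 - J/4 (X(J, I) = -(I + J)/4 = -I/4 - J/4)
p(s) = 6
(4 + p(X(-3, 5)))*15 = (4 + 6)*15 = 10*15 = 150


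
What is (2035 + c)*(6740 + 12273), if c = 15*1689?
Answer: 520385810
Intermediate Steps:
c = 25335
(2035 + c)*(6740 + 12273) = (2035 + 25335)*(6740 + 12273) = 27370*19013 = 520385810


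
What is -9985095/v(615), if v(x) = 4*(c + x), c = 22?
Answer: -9985095/2548 ≈ -3918.8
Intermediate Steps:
v(x) = 88 + 4*x (v(x) = 4*(22 + x) = 88 + 4*x)
-9985095/v(615) = -9985095/(88 + 4*615) = -9985095/(88 + 2460) = -9985095/2548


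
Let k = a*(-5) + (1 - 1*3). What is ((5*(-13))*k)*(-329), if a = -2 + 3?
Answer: -149695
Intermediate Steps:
a = 1
k = -7 (k = 1*(-5) + (1 - 1*3) = -5 + (1 - 3) = -5 - 2 = -7)
((5*(-13))*k)*(-329) = ((5*(-13))*(-7))*(-329) = -65*(-7)*(-329) = 455*(-329) = -149695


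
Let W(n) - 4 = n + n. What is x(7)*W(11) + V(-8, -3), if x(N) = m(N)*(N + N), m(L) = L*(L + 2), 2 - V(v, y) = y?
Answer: 22937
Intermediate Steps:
V(v, y) = 2 - y
m(L) = L*(2 + L)
W(n) = 4 + 2*n (W(n) = 4 + (n + n) = 4 + 2*n)
x(N) = 2*N**2*(2 + N) (x(N) = (N*(2 + N))*(N + N) = (N*(2 + N))*(2*N) = 2*N**2*(2 + N))
x(7)*W(11) + V(-8, -3) = (2*7**2*(2 + 7))*(4 + 2*11) + (2 - 1*(-3)) = (2*49*9)*(4 + 22) + (2 + 3) = 882*26 + 5 = 22932 + 5 = 22937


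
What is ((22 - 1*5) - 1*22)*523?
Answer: -2615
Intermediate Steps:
((22 - 1*5) - 1*22)*523 = ((22 - 5) - 22)*523 = (17 - 22)*523 = -5*523 = -2615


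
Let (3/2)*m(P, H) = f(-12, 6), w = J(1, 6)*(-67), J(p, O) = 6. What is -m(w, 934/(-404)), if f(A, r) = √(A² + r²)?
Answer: -4*√5 ≈ -8.9443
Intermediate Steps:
w = -402 (w = 6*(-67) = -402)
m(P, H) = 4*√5 (m(P, H) = 2*√((-12)² + 6²)/3 = 2*√(144 + 36)/3 = 2*√180/3 = 2*(6*√5)/3 = 4*√5)
-m(w, 934/(-404)) = -4*√5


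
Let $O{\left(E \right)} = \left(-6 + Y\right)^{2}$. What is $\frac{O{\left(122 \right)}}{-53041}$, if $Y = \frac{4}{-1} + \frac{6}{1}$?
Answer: $- \frac{16}{53041} \approx -0.00030165$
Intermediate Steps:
$Y = 2$ ($Y = 4 \left(-1\right) + 6 \cdot 1 = -4 + 6 = 2$)
$O{\left(E \right)} = 16$ ($O{\left(E \right)} = \left(-6 + 2\right)^{2} = \left(-4\right)^{2} = 16$)
$\frac{O{\left(122 \right)}}{-53041} = \frac{16}{-53041} = 16 \left(- \frac{1}{53041}\right) = - \frac{16}{53041}$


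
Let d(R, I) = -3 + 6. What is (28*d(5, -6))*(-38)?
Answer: -3192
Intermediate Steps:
d(R, I) = 3
(28*d(5, -6))*(-38) = (28*3)*(-38) = 84*(-38) = -3192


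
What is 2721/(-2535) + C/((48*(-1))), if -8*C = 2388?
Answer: 139131/27040 ≈ 5.1454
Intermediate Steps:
C = -597/2 (C = -⅛*2388 = -597/2 ≈ -298.50)
2721/(-2535) + C/((48*(-1))) = 2721/(-2535) - 597/(2*(48*(-1))) = 2721*(-1/2535) - 597/2/(-48) = -907/845 - 597/2*(-1/48) = -907/845 + 199/32 = 139131/27040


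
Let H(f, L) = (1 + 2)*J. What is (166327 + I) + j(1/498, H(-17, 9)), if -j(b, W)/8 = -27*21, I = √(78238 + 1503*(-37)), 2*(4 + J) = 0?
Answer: 170863 + 11*√187 ≈ 1.7101e+5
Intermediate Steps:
J = -4 (J = -4 + (½)*0 = -4 + 0 = -4)
H(f, L) = -12 (H(f, L) = (1 + 2)*(-4) = 3*(-4) = -12)
I = 11*√187 (I = √(78238 - 55611) = √22627 = 11*√187 ≈ 150.42)
j(b, W) = 4536 (j(b, W) = -(-216)*21 = -8*(-567) = 4536)
(166327 + I) + j(1/498, H(-17, 9)) = (166327 + 11*√187) + 4536 = 170863 + 11*√187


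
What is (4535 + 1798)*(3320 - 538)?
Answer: 17618406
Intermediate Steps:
(4535 + 1798)*(3320 - 538) = 6333*2782 = 17618406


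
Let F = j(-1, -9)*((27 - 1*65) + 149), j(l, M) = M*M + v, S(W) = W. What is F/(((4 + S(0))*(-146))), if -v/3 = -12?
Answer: -12987/584 ≈ -22.238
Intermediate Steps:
v = 36 (v = -3*(-12) = 36)
j(l, M) = 36 + M² (j(l, M) = M*M + 36 = M² + 36 = 36 + M²)
F = 12987 (F = (36 + (-9)²)*((27 - 1*65) + 149) = (36 + 81)*((27 - 65) + 149) = 117*(-38 + 149) = 117*111 = 12987)
F/(((4 + S(0))*(-146))) = 12987/(((4 + 0)*(-146))) = 12987/((4*(-146))) = 12987/(-584) = 12987*(-1/584) = -12987/584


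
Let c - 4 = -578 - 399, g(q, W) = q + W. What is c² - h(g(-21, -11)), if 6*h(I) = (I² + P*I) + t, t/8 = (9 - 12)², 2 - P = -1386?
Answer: 953949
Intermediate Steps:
g(q, W) = W + q
P = 1388 (P = 2 - 1*(-1386) = 2 + 1386 = 1388)
c = -973 (c = 4 + (-578 - 399) = 4 - 977 = -973)
t = 72 (t = 8*(9 - 12)² = 8*(-3)² = 8*9 = 72)
h(I) = 12 + I²/6 + 694*I/3 (h(I) = ((I² + 1388*I) + 72)/6 = (72 + I² + 1388*I)/6 = 12 + I²/6 + 694*I/3)
c² - h(g(-21, -11)) = (-973)² - (12 + (-11 - 21)²/6 + 694*(-11 - 21)/3) = 946729 - (12 + (⅙)*(-32)² + (694/3)*(-32)) = 946729 - (12 + (⅙)*1024 - 22208/3) = 946729 - (12 + 512/3 - 22208/3) = 946729 - 1*(-7220) = 946729 + 7220 = 953949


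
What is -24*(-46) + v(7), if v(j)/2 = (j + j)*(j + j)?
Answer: 1496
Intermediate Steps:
v(j) = 8*j² (v(j) = 2*((j + j)*(j + j)) = 2*((2*j)*(2*j)) = 2*(4*j²) = 8*j²)
-24*(-46) + v(7) = -24*(-46) + 8*7² = 1104 + 8*49 = 1104 + 392 = 1496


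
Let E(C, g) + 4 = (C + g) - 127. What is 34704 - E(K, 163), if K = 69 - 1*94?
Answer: 34697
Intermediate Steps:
K = -25 (K = 69 - 94 = -25)
E(C, g) = -131 + C + g (E(C, g) = -4 + ((C + g) - 127) = -4 + (-127 + C + g) = -131 + C + g)
34704 - E(K, 163) = 34704 - (-131 - 25 + 163) = 34704 - 1*7 = 34704 - 7 = 34697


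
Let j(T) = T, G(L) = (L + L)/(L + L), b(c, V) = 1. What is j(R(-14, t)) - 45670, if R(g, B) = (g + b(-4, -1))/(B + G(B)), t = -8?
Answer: -319677/7 ≈ -45668.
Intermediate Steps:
G(L) = 1 (G(L) = (2*L)/((2*L)) = (2*L)*(1/(2*L)) = 1)
R(g, B) = (1 + g)/(1 + B) (R(g, B) = (g + 1)/(B + 1) = (1 + g)/(1 + B))
j(R(-14, t)) - 45670 = (1 - 14)/(1 - 8) - 45670 = -13/(-7) - 45670 = -⅐*(-13) - 45670 = 13/7 - 45670 = -319677/7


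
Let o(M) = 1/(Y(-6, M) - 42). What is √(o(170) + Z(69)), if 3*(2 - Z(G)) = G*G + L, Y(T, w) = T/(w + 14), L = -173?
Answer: I*√22839623430/3867 ≈ 39.081*I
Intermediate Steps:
Y(T, w) = T/(14 + w)
o(M) = 1/(-42 - 6/(14 + M)) (o(M) = 1/(-6/(14 + M) - 42) = 1/(-42 - 6/(14 + M)))
Z(G) = 179/3 - G²/3 (Z(G) = 2 - (G*G - 173)/3 = 2 - (G² - 173)/3 = 2 - (-173 + G²)/3 = 2 + (173/3 - G²/3) = 179/3 - G²/3)
√(o(170) + Z(69)) = √((-14 - 1*170)/(6*(99 + 7*170)) + (179/3 - ⅓*69²)) = √((-14 - 170)/(6*(99 + 1190)) + (179/3 - ⅓*4761)) = √((⅙)*(-184)/1289 + (179/3 - 1587)) = √((⅙)*(1/1289)*(-184) - 4582/3) = √(-92/3867 - 4582/3) = √(-5906290/3867) = I*√22839623430/3867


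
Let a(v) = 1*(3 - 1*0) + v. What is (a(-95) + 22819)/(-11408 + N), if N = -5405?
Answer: -22727/16813 ≈ -1.3518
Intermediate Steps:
a(v) = 3 + v (a(v) = 1*(3 + 0) + v = 1*3 + v = 3 + v)
(a(-95) + 22819)/(-11408 + N) = ((3 - 95) + 22819)/(-11408 - 5405) = (-92 + 22819)/(-16813) = 22727*(-1/16813) = -22727/16813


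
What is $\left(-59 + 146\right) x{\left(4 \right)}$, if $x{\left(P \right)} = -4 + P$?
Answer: $0$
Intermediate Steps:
$\left(-59 + 146\right) x{\left(4 \right)} = \left(-59 + 146\right) \left(-4 + 4\right) = 87 \cdot 0 = 0$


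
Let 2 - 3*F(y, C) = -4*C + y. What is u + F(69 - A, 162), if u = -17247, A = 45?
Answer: -51115/3 ≈ -17038.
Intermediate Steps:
F(y, C) = ⅔ - y/3 + 4*C/3 (F(y, C) = ⅔ - (-4*C + y)/3 = ⅔ - (y - 4*C)/3 = ⅔ + (-y/3 + 4*C/3) = ⅔ - y/3 + 4*C/3)
u + F(69 - A, 162) = -17247 + (⅔ - (69 - 1*45)/3 + (4/3)*162) = -17247 + (⅔ - (69 - 45)/3 + 216) = -17247 + (⅔ - ⅓*24 + 216) = -17247 + (⅔ - 8 + 216) = -17247 + 626/3 = -51115/3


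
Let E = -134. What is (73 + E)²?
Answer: 3721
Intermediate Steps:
(73 + E)² = (73 - 134)² = (-61)² = 3721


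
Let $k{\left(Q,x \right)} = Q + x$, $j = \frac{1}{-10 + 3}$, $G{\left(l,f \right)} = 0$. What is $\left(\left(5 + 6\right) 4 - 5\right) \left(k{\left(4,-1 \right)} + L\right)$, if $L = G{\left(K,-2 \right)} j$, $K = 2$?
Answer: $117$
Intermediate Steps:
$j = - \frac{1}{7}$ ($j = \frac{1}{-7} = - \frac{1}{7} \approx -0.14286$)
$L = 0$ ($L = 0 \left(- \frac{1}{7}\right) = 0$)
$\left(\left(5 + 6\right) 4 - 5\right) \left(k{\left(4,-1 \right)} + L\right) = \left(\left(5 + 6\right) 4 - 5\right) \left(\left(4 - 1\right) + 0\right) = \left(11 \cdot 4 - 5\right) \left(3 + 0\right) = \left(44 - 5\right) 3 = 39 \cdot 3 = 117$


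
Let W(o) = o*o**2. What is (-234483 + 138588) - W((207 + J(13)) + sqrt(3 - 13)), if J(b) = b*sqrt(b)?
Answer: -95895 - (207 + 13*sqrt(13) + I*sqrt(10))**3 ≈ -1.6451e+7 - 6.1141e+5*I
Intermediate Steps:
J(b) = b**(3/2)
W(o) = o**3
(-234483 + 138588) - W((207 + J(13)) + sqrt(3 - 13)) = (-234483 + 138588) - ((207 + 13**(3/2)) + sqrt(3 - 13))**3 = -95895 - ((207 + 13*sqrt(13)) + sqrt(-10))**3 = -95895 - ((207 + 13*sqrt(13)) + I*sqrt(10))**3 = -95895 - (207 + 13*sqrt(13) + I*sqrt(10))**3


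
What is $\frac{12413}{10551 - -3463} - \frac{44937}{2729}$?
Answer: $- \frac{595872041}{38244206} \approx -15.581$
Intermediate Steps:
$\frac{12413}{10551 - -3463} - \frac{44937}{2729} = \frac{12413}{10551 + 3463} - \frac{44937}{2729} = \frac{12413}{14014} - \frac{44937}{2729} = - \frac{595872041}{38244206}$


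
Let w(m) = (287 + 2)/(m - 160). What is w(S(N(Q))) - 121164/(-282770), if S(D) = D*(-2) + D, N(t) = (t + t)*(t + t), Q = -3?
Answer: -28986193/27711460 ≈ -1.0460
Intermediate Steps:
N(t) = 4*t² (N(t) = (2*t)*(2*t) = 4*t²)
S(D) = -D (S(D) = -2*D + D = -D)
w(m) = 289/(-160 + m)
w(S(N(Q))) - 121164/(-282770) = 289/(-160 - 4*(-3)²) - 121164/(-282770) = 289/(-160 - 4*9) - 121164*(-1/282770) = 289/(-160 - 1*36) + 60582/141385 = 289/(-160 - 36) + 60582/141385 = 289/(-196) + 60582/141385 = 289*(-1/196) + 60582/141385 = -289/196 + 60582/141385 = -28986193/27711460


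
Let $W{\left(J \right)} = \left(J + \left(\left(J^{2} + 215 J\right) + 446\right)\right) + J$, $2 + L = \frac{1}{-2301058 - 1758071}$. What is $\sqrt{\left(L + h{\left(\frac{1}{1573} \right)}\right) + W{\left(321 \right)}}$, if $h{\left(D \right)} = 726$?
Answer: $\frac{\sqrt{2864741011791974259}}{4059129} \approx 416.97$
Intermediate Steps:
$L = - \frac{8118259}{4059129}$ ($L = -2 + \frac{1}{-2301058 - 1758071} = -2 + \frac{1}{-4059129} = -2 - \frac{1}{4059129} = - \frac{8118259}{4059129} \approx -2.0$)
$W{\left(J \right)} = 446 + J^{2} + 217 J$ ($W{\left(J \right)} = \left(J + \left(446 + J^{2} + 215 J\right)\right) + J = \left(446 + J^{2} + 216 J\right) + J = 446 + J^{2} + 217 J$)
$\sqrt{\left(L + h{\left(\frac{1}{1573} \right)}\right) + W{\left(321 \right)}} = \sqrt{\left(- \frac{8118259}{4059129} + 726\right) + \left(446 + 321^{2} + 217 \cdot 321\right)} = \sqrt{\frac{2938809395}{4059129} + \left(446 + 103041 + 69657\right)} = \sqrt{\frac{2938809395}{4059129} + 173144} = \sqrt{\frac{705752640971}{4059129}} = \frac{\sqrt{2864741011791974259}}{4059129}$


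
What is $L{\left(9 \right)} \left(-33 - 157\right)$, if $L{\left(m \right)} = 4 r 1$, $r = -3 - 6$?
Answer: $6840$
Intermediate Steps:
$r = -9$ ($r = -3 - 6 = -9$)
$L{\left(m \right)} = -36$ ($L{\left(m \right)} = 4 \left(-9\right) 1 = \left(-36\right) 1 = -36$)
$L{\left(9 \right)} \left(-33 - 157\right) = - 36 \left(-33 - 157\right) = \left(-36\right) \left(-190\right) = 6840$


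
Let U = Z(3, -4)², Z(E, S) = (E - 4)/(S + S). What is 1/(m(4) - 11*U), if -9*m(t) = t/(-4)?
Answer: -576/35 ≈ -16.457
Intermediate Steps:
Z(E, S) = (-4 + E)/(2*S) (Z(E, S) = (-4 + E)/((2*S)) = (-4 + E)*(1/(2*S)) = (-4 + E)/(2*S))
m(t) = t/36 (m(t) = -t/(9*(-4)) = -t*(-1)/(9*4) = -(-1)*t/36 = t/36)
U = 1/64 (U = ((½)*(-4 + 3)/(-4))² = ((½)*(-¼)*(-1))² = (⅛)² = 1/64 ≈ 0.015625)
1/(m(4) - 11*U) = 1/((1/36)*4 - 11*1/64) = 1/(⅑ - 11/64) = 1/(-35/576) = -576/35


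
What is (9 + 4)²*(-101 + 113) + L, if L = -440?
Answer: 1588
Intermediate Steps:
(9 + 4)²*(-101 + 113) + L = (9 + 4)²*(-101 + 113) - 440 = 13²*12 - 440 = 169*12 - 440 = 2028 - 440 = 1588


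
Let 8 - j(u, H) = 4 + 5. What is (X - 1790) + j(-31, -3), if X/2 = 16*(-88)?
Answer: -4607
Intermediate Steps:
j(u, H) = -1 (j(u, H) = 8 - (4 + 5) = 8 - 1*9 = 8 - 9 = -1)
X = -2816 (X = 2*(16*(-88)) = 2*(-1408) = -2816)
(X - 1790) + j(-31, -3) = (-2816 - 1790) - 1 = -4606 - 1 = -4607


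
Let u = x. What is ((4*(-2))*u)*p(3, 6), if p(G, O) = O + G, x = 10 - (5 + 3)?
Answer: -144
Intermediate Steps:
x = 2 (x = 10 - 1*8 = 10 - 8 = 2)
u = 2
p(G, O) = G + O
((4*(-2))*u)*p(3, 6) = ((4*(-2))*2)*(3 + 6) = -8*2*9 = -16*9 = -144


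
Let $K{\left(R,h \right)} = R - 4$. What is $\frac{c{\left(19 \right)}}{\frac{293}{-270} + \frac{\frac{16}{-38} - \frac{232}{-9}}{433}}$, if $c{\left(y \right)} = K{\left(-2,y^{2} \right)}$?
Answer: $\frac{13327740}{2280431} \approx 5.8444$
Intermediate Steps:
$K{\left(R,h \right)} = -4 + R$
$c{\left(y \right)} = -6$ ($c{\left(y \right)} = -4 - 2 = -6$)
$\frac{c{\left(19 \right)}}{\frac{293}{-270} + \frac{\frac{16}{-38} - \frac{232}{-9}}{433}} = - \frac{6}{\frac{293}{-270} + \frac{\frac{16}{-38} - \frac{232}{-9}}{433}} = - \frac{6}{293 \left(- \frac{1}{270}\right) + \left(16 \left(- \frac{1}{38}\right) - - \frac{232}{9}\right) \frac{1}{433}} = - \frac{6}{- \frac{293}{270} + \left(- \frac{8}{19} + \frac{232}{9}\right) \frac{1}{433}} = - \frac{6}{- \frac{293}{270} + \frac{4336}{171} \cdot \frac{1}{433}} = - \frac{6}{- \frac{293}{270} + \frac{4336}{74043}} = - \frac{6}{- \frac{2280431}{2221290}} = \left(-6\right) \left(- \frac{2221290}{2280431}\right) = \frac{13327740}{2280431}$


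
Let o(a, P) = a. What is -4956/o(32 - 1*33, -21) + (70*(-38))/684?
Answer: 44569/9 ≈ 4952.1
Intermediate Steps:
-4956/o(32 - 1*33, -21) + (70*(-38))/684 = -4956/(32 - 1*33) + (70*(-38))/684 = -4956/(32 - 33) - 2660*1/684 = -4956/(-1) - 35/9 = -4956*(-1) - 35/9 = 4956 - 35/9 = 44569/9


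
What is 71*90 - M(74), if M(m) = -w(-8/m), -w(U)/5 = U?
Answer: 236450/37 ≈ 6390.5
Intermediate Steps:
w(U) = -5*U
M(m) = -40/m (M(m) = -(-5)*(-8/m) = -40/m)
71*90 - M(74) = 71*90 - (-40)/74 = 6390 - (-40)/74 = 6390 - 1*(-20/37) = 6390 + 20/37 = 236450/37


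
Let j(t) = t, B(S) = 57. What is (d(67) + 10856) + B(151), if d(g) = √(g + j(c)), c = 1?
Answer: 10913 + 2*√17 ≈ 10921.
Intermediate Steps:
d(g) = √(1 + g) (d(g) = √(g + 1) = √(1 + g))
(d(67) + 10856) + B(151) = (√(1 + 67) + 10856) + 57 = (√68 + 10856) + 57 = (2*√17 + 10856) + 57 = (10856 + 2*√17) + 57 = 10913 + 2*√17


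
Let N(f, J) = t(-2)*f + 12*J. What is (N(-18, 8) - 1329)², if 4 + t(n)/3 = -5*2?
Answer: 227529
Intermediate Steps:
t(n) = -42 (t(n) = -12 + 3*(-5*2) = -12 + 3*(-10) = -12 - 30 = -42)
N(f, J) = -42*f + 12*J
(N(-18, 8) - 1329)² = ((-42*(-18) + 12*8) - 1329)² = ((756 + 96) - 1329)² = (852 - 1329)² = (-477)² = 227529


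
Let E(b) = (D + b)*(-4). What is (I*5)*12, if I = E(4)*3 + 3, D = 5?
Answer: -6300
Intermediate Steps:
E(b) = -20 - 4*b (E(b) = (5 + b)*(-4) = -20 - 4*b)
I = -105 (I = (-20 - 4*4)*3 + 3 = (-20 - 16)*3 + 3 = -36*3 + 3 = -108 + 3 = -105)
(I*5)*12 = -105*5*12 = -525*12 = -6300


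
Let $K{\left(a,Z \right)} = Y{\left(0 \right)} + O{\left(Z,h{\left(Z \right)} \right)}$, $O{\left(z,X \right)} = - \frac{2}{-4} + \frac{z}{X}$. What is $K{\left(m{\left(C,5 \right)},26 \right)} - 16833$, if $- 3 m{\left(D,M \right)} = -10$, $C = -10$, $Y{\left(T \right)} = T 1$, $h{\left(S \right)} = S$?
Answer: $- \frac{33663}{2} \approx -16832.0$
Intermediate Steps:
$Y{\left(T \right)} = T$
$O{\left(z,X \right)} = \frac{1}{2} + \frac{z}{X}$ ($O{\left(z,X \right)} = \left(-2\right) \left(- \frac{1}{4}\right) + \frac{z}{X} = \frac{1}{2} + \frac{z}{X}$)
$m{\left(D,M \right)} = \frac{10}{3}$ ($m{\left(D,M \right)} = \left(- \frac{1}{3}\right) \left(-10\right) = \frac{10}{3}$)
$K{\left(a,Z \right)} = \frac{3}{2}$ ($K{\left(a,Z \right)} = 0 + \frac{Z + \frac{Z}{2}}{Z} = 0 + \frac{\frac{3}{2} Z}{Z} = 0 + \frac{3}{2} = \frac{3}{2}$)
$K{\left(m{\left(C,5 \right)},26 \right)} - 16833 = \frac{3}{2} - 16833 = - \frac{33663}{2}$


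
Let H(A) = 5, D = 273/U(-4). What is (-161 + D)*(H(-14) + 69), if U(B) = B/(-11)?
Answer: 87283/2 ≈ 43642.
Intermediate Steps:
U(B) = -B/11 (U(B) = B*(-1/11) = -B/11)
D = 3003/4 (D = 273/((-1/11*(-4))) = 273/(4/11) = 273*(11/4) = 3003/4 ≈ 750.75)
(-161 + D)*(H(-14) + 69) = (-161 + 3003/4)*(5 + 69) = (2359/4)*74 = 87283/2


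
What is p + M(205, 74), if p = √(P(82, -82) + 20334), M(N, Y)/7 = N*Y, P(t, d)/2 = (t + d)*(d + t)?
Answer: 106190 + √20334 ≈ 1.0633e+5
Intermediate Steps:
P(t, d) = 2*(d + t)² (P(t, d) = 2*((t + d)*(d + t)) = 2*((d + t)*(d + t)) = 2*(d + t)²)
M(N, Y) = 7*N*Y (M(N, Y) = 7*(N*Y) = 7*N*Y)
p = √20334 (p = √(2*(-82 + 82)² + 20334) = √(2*0² + 20334) = √(2*0 + 20334) = √(0 + 20334) = √20334 ≈ 142.60)
p + M(205, 74) = √20334 + 7*205*74 = √20334 + 106190 = 106190 + √20334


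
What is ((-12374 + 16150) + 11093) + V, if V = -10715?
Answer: 4154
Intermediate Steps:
((-12374 + 16150) + 11093) + V = ((-12374 + 16150) + 11093) - 10715 = (3776 + 11093) - 10715 = 14869 - 10715 = 4154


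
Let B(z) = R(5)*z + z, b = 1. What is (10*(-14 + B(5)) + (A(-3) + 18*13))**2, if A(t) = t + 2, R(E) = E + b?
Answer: 196249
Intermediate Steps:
R(E) = 1 + E (R(E) = E + 1 = 1 + E)
A(t) = 2 + t
B(z) = 7*z (B(z) = (1 + 5)*z + z = 6*z + z = 7*z)
(10*(-14 + B(5)) + (A(-3) + 18*13))**2 = (10*(-14 + 7*5) + ((2 - 3) + 18*13))**2 = (10*(-14 + 35) + (-1 + 234))**2 = (10*21 + 233)**2 = (210 + 233)**2 = 443**2 = 196249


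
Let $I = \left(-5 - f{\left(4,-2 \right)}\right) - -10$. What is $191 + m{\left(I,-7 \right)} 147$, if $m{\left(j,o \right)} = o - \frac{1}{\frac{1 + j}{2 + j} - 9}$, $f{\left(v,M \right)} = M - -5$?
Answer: $- \frac{9022}{11} \approx -820.18$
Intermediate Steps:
$f{\left(v,M \right)} = 5 + M$ ($f{\left(v,M \right)} = M + 5 = 5 + M$)
$I = 2$ ($I = \left(-5 - \left(5 - 2\right)\right) - -10 = \left(-5 - 3\right) + 10 = -8 + 10 = 2$)
$m{\left(j,o \right)} = o - \frac{1}{-9 + \frac{1 + j}{2 + j}}$ ($m{\left(j,o \right)} = o - \frac{1}{\frac{1 + j}{2 + j} - 9} = o - \frac{1}{-9 + \frac{1 + j}{2 + j}}$)
$191 + m{\left(I,-7 \right)} 147 = 191 + \frac{2 + 2 + 17 \left(-7\right) + 8 \cdot 2 \left(-7\right)}{17 + 8 \cdot 2} \cdot 147 = 191 + \frac{2 + 2 - 119 - 112}{17 + 16} \cdot 147 = 191 + \frac{1}{33} \left(-227\right) 147 = 191 - \frac{11123}{11} = - \frac{9022}{11}$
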